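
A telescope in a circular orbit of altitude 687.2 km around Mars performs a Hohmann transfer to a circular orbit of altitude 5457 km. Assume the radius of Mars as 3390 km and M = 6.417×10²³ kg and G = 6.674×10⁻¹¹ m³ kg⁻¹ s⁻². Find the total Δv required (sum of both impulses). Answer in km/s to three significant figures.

μ = GM = 6.674×10⁻¹¹ × 6.417×10²³ = 4.283×10¹³ m³/s².
r₁ = 3390 + 687.2 = 4077.2 km = 4.0772×10⁶ m.
r₂ = 3390 + 5457 = 8847.0 km = 8.8470×10⁶ m.
Transfer ellipse a_t = (r₁ + r₂)/2 = 6.462×10⁶ m.
At r₁: circular v_c1 = √(μ/r₁) = 3241 m/s; transfer-periapsis v_p = √[μ(2/r₁ − 1/a_t)] = 3792 m/s.
Δv₁ = v_p − v_c1 = 551.2 m/s.
At r₂: circular v_c2 = √(μ/r₂) = 2200 m/s; transfer-apoapsis v_a = √[μ(2/r₂ − 1/a_t)] = 1748 m/s.
Δv₂ = v_c2 − v_a = 452.5 m/s.
Total Δv = Δv₁ + Δv₂ = 1004 m/s = 1.004 km/s.

Δv_total ≈ 1.00 km/s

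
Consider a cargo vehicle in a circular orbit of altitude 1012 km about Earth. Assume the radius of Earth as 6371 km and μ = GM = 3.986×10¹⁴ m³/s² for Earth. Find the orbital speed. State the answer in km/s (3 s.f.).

r = 6371 + 1012 = 7383.0 km = 7.3830×10⁶ m.
For a circular orbit v = √(μ/r) = √(3.986×10¹⁴ / 7.383×10⁶) = √(5.399×10⁷) = 7348 m/s.
That is 7.348 km/s.

v ≈ 7.35 km/s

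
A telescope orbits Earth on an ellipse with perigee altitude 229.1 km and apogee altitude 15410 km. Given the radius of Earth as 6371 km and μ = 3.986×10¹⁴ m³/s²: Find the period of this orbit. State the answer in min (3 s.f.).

T ≈ 280 min

r_p = 6371 + 229.1 = 6600.1 km = 6.6001×10⁶ m.
r_a = 6371 + 15410 = 21781 km = 2.1781×10⁷ m.
Semi-major axis a = (r_p + r_a)/2 = (6600.1 + 21781)/2 = 14191 km = 1.419×10⁷ m.
By Kepler's third law T = 2π√(a³/μ) = 2π × 2.678×10³ = 1.682×10⁴ s.
= 280.4 min.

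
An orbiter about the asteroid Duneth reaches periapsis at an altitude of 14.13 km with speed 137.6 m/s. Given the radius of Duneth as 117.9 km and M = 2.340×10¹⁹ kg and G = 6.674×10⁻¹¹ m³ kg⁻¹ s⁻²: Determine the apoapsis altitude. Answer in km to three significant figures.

apoapsis altitude ≈ 411 km

μ = GM = 6.674×10⁻¹¹ × 2.340×10¹⁹ = 1.562×10⁹ m³/s².
r_p = 117.9 + 14.13 = 132.03 km = 1.320×10⁵ m.
Specific energy ε = v²/2 − μ/r = -2.362×10³ J/kg, so a = −μ/(2ε) = 3.306×10⁵ m.
The apsides satisfy r_p + r_a = 2a, so the apoapsis radius is 2a − r_p = 5.293×10⁵ m = 529.26 km.
Apoapsis altitude = 529.26 − 117.9 = 411.36 km.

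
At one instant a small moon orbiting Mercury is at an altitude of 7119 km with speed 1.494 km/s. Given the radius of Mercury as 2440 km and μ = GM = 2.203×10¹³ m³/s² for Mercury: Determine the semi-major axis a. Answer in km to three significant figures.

a ≈ 9270 km

r = 2440 + 7119 = 9559.0 km = 9.559×10⁶ m.
Specific orbital energy ε = v²/2 − μ/r = (1494)²/2 − 2.203×10¹³/9.559×10⁶ = -1.189×10⁶ J/kg.
Since ε = −μ/(2a), a = −μ/(2ε) = 9.267×10⁶ m = 9267.1 km.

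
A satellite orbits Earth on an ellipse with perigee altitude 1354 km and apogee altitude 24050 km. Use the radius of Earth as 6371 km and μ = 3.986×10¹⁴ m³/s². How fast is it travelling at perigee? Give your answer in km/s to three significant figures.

v ≈ 9.07 km/s

r_p = 6371 + 1354 = 7725.0 km = 7.7250×10⁶ m.
r_a = 6371 + 24050 = 30421 km = 3.0421×10⁷ m.
Semi-major axis a = (r_p + r_a)/2 = 19073 km = 1.907×10⁷ m.
Vis-viva: v² = μ(2/r − 1/a) = 3.986×10¹⁴ × (2.589×10⁻⁷ − 5.243×10⁻⁸) = 8.230×10⁷ m²/s².
v = 9072 m/s = 9.072 km/s.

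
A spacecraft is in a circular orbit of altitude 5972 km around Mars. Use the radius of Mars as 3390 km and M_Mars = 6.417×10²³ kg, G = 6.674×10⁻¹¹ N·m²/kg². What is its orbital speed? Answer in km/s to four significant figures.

μ = GM = 6.674×10⁻¹¹ × 6.417×10²³ = 4.283×10¹³ m³/s².
r = 3390 + 5972 = 9362.0 km = 9.3620×10⁶ m.
For a circular orbit v = √(μ/r) = √(4.283×10¹³ / 9.362×10⁶) = √(4.575×10⁶) = 2139 m/s.
That is 2.139 km/s.

v ≈ 2.139 km/s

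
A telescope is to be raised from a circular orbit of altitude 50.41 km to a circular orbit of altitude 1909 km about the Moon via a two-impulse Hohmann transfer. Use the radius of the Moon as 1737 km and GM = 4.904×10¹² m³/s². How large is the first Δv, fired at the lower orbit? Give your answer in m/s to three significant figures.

r₁ = 1737 + 50.41 = 1787.4 km = 1.7874×10⁶ m.
r₂ = 1737 + 1909 = 3646.0 km = 3.6460×10⁶ m.
Transfer ellipse a_t = (r₁ + r₂)/2 = 2.717×10⁶ m.
At r₁: circular v_c1 = √(μ/r₁) = 1656 m/s; transfer-perilune v_p = √[μ(2/r₁ − 1/a_t)] = 1919 m/s.
Δv₁ = v_p − v_c1 = 262.5 m/s.

Δv ≈ 262 m/s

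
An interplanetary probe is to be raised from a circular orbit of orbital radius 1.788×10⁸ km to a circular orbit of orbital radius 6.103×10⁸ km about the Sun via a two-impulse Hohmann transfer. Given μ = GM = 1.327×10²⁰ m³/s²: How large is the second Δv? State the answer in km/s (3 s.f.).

r₁ = 1.788×10⁸ km = 1.788×10¹¹ m.
r₂ = 6.103×10⁸ km = 6.103×10¹¹ m.
Transfer ellipse a_t = (r₁ + r₂)/2 = 3.946×10¹¹ m.
At r₁: circular v_c1 = √(μ/r₁) = 27240 m/s; transfer-perihelion v_p = √[μ(2/r₁ − 1/a_t)] = 33880 m/s.
At r₂: circular v_c2 = √(μ/r₂) = 14750 m/s; transfer-aphelion v_a = √[μ(2/r₂ − 1/a_t)] = 9927 m/s.
Δv₂ = v_c2 − v_a = 4819 m/s.
= 4.819 km/s.

Δv ≈ 4.82 km/s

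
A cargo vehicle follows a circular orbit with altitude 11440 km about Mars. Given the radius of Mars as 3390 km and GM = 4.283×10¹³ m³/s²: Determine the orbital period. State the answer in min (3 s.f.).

r = 3390 + 11440 = 14830 km = 1.4830×10⁷ m.
Kepler's third law: T = 2π√(r³/μ) = 2π√((1.483×10⁷)³ / 4.283×10¹³).
r³/μ = 7.615×10⁷ s², so T = 2π × 8.726×10³ = 5.483×10⁴ s.
Converting: 5.483×10⁴ s ÷ 60.00 = 913.8 min.

T ≈ 914 min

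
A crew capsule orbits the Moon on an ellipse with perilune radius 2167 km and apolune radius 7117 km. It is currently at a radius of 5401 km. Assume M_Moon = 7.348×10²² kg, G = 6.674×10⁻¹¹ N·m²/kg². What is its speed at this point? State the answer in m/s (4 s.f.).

v ≈ 871.5 m/s

μ = GM = 6.674×10⁻¹¹ × 7.348×10²² = 4.904×10¹² m³/s².
Semi-major axis a = (r_p + r_a)/2 = 4642.0 km = 4.642×10⁶ m.
Vis-viva: v² = μ(2/r − 1/a) = 4.904×10¹² × (3.703×10⁻⁷ − 2.154×10⁻⁷) = 7.595×10⁵ m²/s².
v = 871.5 m/s.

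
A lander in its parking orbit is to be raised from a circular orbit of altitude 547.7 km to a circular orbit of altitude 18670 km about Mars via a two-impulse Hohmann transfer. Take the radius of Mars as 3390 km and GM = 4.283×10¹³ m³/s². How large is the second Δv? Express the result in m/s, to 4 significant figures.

Δv ≈ 626.5 m/s

r₁ = 3390 + 547.7 = 3937.7 km = 3.9377×10⁶ m.
r₂ = 3390 + 18670 = 22060 km = 2.2060×10⁷ m.
Transfer ellipse a_t = (r₁ + r₂)/2 = 1.300×10⁷ m.
At r₁: circular v_c1 = √(μ/r₁) = 3298 m/s; transfer-periapsis v_p = √[μ(2/r₁ − 1/a_t)] = 4296 m/s.
At r₂: circular v_c2 = √(μ/r₂) = 1393 m/s; transfer-apoapsis v_a = √[μ(2/r₂ − 1/a_t)] = 766.9 m/s.
Δv₂ = v_c2 − v_a = 626.5 m/s.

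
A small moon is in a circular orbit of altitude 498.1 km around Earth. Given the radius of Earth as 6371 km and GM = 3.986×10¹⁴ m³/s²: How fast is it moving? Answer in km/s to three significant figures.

r = 6371 + 498.1 = 6869.1 km = 6.8691×10⁶ m.
For a circular orbit v = √(μ/r) = √(3.986×10¹⁴ / 6.869×10⁶) = √(5.803×10⁷) = 7618 m/s.
That is 7.618 km/s.

v ≈ 7.62 km/s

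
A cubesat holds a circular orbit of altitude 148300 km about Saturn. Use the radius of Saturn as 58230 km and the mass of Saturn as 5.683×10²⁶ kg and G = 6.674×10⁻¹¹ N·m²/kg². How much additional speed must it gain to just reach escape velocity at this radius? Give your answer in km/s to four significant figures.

μ = GM = 6.674×10⁻¹¹ × 5.683×10²⁶ = 3.793×10¹⁶ m³/s².
r = 58230 + 148300 = 206530 km = 2.0653×10⁸ m.
Circular speed v_c = √(μ/r) = 13550 m/s.
Escape speed v_esc = √(2μ/r) = √2 × v_c = 19160 m/s.
Δv = v_esc − v_c = 5613 m/s = 5.613 km/s.

Δv ≈ 5.613 km/s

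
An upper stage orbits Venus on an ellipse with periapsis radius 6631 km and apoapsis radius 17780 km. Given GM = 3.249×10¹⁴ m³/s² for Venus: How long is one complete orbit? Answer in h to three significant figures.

Semi-major axis a = (r_p + r_a)/2 = (6631.0 + 17780)/2 = 12206 km = 1.221×10⁷ m.
By Kepler's third law T = 2π√(a³/μ) = 2π × 2.366×10³ = 1.486×10⁴ s.
= 4.129 h.

T ≈ 4.13 h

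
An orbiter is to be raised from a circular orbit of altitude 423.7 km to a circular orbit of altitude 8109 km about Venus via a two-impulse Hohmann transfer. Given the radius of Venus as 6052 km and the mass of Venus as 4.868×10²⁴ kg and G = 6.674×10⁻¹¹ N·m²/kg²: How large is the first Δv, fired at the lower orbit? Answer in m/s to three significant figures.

Δv ≈ 1210 m/s

μ = GM = 6.674×10⁻¹¹ × 4.868×10²⁴ = 3.249×10¹⁴ m³/s².
r₁ = 6052 + 423.7 = 6475.7 km = 6.4757×10⁶ m.
r₂ = 6052 + 8109 = 14161 km = 1.4161×10⁷ m.
Transfer ellipse a_t = (r₁ + r₂)/2 = 1.032×10⁷ m.
At r₁: circular v_c1 = √(μ/r₁) = 7083 m/s; transfer-periapsis v_p = √[μ(2/r₁ − 1/a_t)] = 8298 m/s.
Δv₁ = v_p − v_c1 = 1215 m/s.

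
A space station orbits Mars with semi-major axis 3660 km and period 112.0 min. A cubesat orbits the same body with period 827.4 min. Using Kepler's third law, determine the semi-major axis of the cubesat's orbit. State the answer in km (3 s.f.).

a₂ ≈ 13900 km

Kepler's third law: a³ ∝ T², so a₂ = a₁ (T₂/T₁)^(2/3).
T₂/T₁ = 7.388, (T₂/T₁)^(2/3) = 3.793.
a₂ = 3660 × 3.793 = 13880 km.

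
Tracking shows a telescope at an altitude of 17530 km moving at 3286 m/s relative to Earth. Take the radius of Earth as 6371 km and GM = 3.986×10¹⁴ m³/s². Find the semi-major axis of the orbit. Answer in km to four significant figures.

r = 6371 + 17530 = 23901 km = 2.390×10⁷ m.
Vis-viva rearranged: 1/a = 2/r − v²/μ = 8.368×10⁻⁸ − 2.709×10⁻⁸ = 5.659×10⁻⁸ m⁻¹.
a = 1.767×10⁷ m = 17671 km.

a ≈ 17670 km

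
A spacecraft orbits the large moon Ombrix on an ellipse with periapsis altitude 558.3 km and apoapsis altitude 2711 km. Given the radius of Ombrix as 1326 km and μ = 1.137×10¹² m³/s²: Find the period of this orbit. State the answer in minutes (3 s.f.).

T ≈ 500 minutes

r_p = 1326 + 558.3 = 1884.3 km = 1.8843×10⁶ m.
r_a = 1326 + 2711 = 4037.0 km = 4.0370×10⁶ m.
Semi-major axis a = (r_p + r_a)/2 = (1884.3 + 4037.0)/2 = 2960.7 km = 2.961×10⁶ m.
By Kepler's third law T = 2π√(a³/μ) = 2π × 4.777×10³ = 3.002×10⁴ s.
= 500.3 minutes.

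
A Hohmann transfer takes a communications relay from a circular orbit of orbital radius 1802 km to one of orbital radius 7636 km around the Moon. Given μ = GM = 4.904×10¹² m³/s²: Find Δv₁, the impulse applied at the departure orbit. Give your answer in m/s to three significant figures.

r₁ = 1802 km = 1.802×10⁶ m.
r₂ = 7636 km = 7.636×10⁶ m.
Transfer ellipse a_t = (r₁ + r₂)/2 = 4.719×10⁶ m.
At r₁: circular v_c1 = √(μ/r₁) = 1650 m/s; transfer-perilune v_p = √[μ(2/r₁ − 1/a_t)] = 2098 m/s.
Δv₁ = v_p − v_c1 = 448.8 m/s.

Δv ≈ 449 m/s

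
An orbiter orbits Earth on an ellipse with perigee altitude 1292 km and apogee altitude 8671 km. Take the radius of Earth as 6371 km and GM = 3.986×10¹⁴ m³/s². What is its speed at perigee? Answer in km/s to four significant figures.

r_p = 6371 + 1292 = 7663.0 km = 7.6630×10⁶ m.
r_a = 6371 + 8671 = 15042 km = 1.5042×10⁷ m.
Semi-major axis a = (r_p + r_a)/2 = 11352 km = 1.135×10⁷ m.
Vis-viva: v² = μ(2/r − 1/a) = 3.986×10¹⁴ × (2.610×10⁻⁷ − 8.809×10⁻⁸) = 6.892×10⁷ m²/s².
v = 8302 m/s = 8.302 km/s.

v ≈ 8.302 km/s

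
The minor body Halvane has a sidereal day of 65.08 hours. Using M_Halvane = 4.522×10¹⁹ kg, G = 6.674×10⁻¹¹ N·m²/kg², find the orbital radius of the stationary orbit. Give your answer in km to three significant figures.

r_sync ≈ 1610 km

μ = GM = 6.674×10⁻¹¹ × 4.522×10¹⁹ = 3.018×10⁹ m³/s².
T = 65.08 hours = 2.343×10⁵ s.
A synchronous orbit has period T, so by Kepler's third law a = (μT²/4π²)^(1/3).
μT²/4π² = 3.018×10⁹ × (2.343×10⁵)² / 39.48 = 4.196×10¹⁸ m³.
a = 1.613×10⁶ m = 1612.9 km.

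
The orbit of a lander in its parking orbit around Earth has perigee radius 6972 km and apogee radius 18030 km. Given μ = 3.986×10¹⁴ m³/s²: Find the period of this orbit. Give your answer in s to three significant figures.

T ≈ 13900 s

Semi-major axis a = (r_p + r_a)/2 = (6972.0 + 18030)/2 = 12501 km = 1.250×10⁷ m.
By Kepler's third law T = 2π√(a³/μ) = 2π × 2.214×10³ = 1.391×10⁴ s.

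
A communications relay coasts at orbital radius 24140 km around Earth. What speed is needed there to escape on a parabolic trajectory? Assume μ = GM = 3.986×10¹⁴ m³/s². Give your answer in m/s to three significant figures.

r = 24140 km = 2.414×10⁷ m.
Escape speed v_esc = √(2μ/r) = √(2 × 3.986×10¹⁴ / 2.414×10⁷) = √(3.302×10⁷) = 5747 m/s.

v_esc ≈ 5750 m/s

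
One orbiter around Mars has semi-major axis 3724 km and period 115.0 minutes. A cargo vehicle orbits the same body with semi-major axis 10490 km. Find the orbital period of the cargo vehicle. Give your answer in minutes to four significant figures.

Kepler's third law: T² ∝ a³, so T₂ = T₁ (a₂/a₁)^(3/2).
a₂/a₁ = 2.817, (a₂/a₁)^(3/2) = 4.728.
T₂ = 115.0 × 4.728 = 543.7 minutes.

T₂ ≈ 543.7 minutes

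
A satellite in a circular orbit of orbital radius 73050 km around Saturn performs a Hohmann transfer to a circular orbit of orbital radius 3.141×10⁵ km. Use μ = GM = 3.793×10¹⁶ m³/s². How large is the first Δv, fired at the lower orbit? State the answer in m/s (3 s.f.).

r₁ = 73050 km = 7.305×10⁷ m.
r₂ = 3.141×10⁵ km = 3.141×10⁸ m.
Transfer ellipse a_t = (r₁ + r₂)/2 = 1.936×10⁸ m.
At r₁: circular v_c1 = √(μ/r₁) = 22790 m/s; transfer-perikrone v_p = √[μ(2/r₁ − 1/a_t)] = 29030 m/s.
Δv₁ = v_p − v_c1 = 6240 m/s.

Δv ≈ 6240 m/s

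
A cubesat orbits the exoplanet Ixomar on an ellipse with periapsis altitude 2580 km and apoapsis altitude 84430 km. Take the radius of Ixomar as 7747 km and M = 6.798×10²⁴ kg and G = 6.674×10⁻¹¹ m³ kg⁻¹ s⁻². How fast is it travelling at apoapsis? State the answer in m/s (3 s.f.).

v ≈ 996 m/s

μ = GM = 6.674×10⁻¹¹ × 6.798×10²⁴ = 4.537×10¹⁴ m³/s².
r_p = 7747 + 2580 = 10327 km = 1.0327×10⁷ m.
r_a = 7747 + 84430 = 92177 km = 9.2177×10⁷ m.
Semi-major axis a = (r_p + r_a)/2 = 51252 km = 5.125×10⁷ m.
Vis-viva: v² = μ(2/r − 1/a) = 4.537×10¹⁴ × (2.170×10⁻⁸ − 1.951×10⁻⁸) = 9.918×10⁵ m²/s².
v = 995.9 m/s.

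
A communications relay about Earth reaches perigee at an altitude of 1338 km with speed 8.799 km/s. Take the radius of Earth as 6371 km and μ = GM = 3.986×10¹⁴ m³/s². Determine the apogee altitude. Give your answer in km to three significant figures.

apogee altitude ≈ 16600 km

r_p = 6371 + 1338 = 7709.0 km = 7.709×10⁶ m.
Specific energy ε = v²/2 − μ/r = -1.299×10⁷ J/kg, so a = −μ/(2ε) = 1.534×10⁷ m.
The apsides satisfy r_p + r_a = 2a, so the apogee radius is 2a − r_p = 2.297×10⁷ m = 22965 km.
Apogee altitude = 22965 − 6371 = 16594 km.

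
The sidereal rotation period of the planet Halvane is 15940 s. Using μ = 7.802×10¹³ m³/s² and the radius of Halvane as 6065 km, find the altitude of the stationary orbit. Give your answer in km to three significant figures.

A synchronous orbit has period T, so by Kepler's third law a = (μT²/4π²)^(1/3).
μT²/4π² = 7.802×10¹³ × (1.594×10⁴)² / 39.48 = 5.021×10²⁰ m³.
a = 7.948×10⁶ m = 7948.3 km.
Altitude h = a − R = 7948.3 − 6065 = 1883.3 km.

h_sync ≈ 1880 km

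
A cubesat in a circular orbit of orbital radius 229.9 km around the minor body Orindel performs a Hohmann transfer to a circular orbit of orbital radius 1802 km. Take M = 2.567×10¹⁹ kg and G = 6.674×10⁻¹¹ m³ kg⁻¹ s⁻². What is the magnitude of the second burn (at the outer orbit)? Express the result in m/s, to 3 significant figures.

μ = GM = 6.674×10⁻¹¹ × 2.567×10¹⁹ = 1.713×10⁹ m³/s².
r₁ = 229.9 km = 2.299×10⁵ m.
r₂ = 1802 km = 1.802×10⁶ m.
Transfer ellipse a_t = (r₁ + r₂)/2 = 1.016×10⁶ m.
At r₁: circular v_c1 = √(μ/r₁) = 86.32 m/s; transfer-periapsis v_p = √[μ(2/r₁ − 1/a_t)] = 115.0 m/s.
At r₂: circular v_c2 = √(μ/r₂) = 30.83 m/s; transfer-apoapsis v_a = √[μ(2/r₂ − 1/a_t)] = 14.67 m/s.
Δv₂ = v_c2 − v_a = 16.17 m/s.

Δv ≈ 16.2 m/s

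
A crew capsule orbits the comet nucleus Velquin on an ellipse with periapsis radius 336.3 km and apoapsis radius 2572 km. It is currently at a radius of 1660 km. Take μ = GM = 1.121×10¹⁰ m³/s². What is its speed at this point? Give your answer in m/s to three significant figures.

Semi-major axis a = (r_p + r_a)/2 = 1454.2 km = 1.454×10⁶ m.
Vis-viva: v² = μ(2/r − 1/a) = 1.121×10¹⁰ × (1.205×10⁻⁶ − 6.877×10⁻⁷) = 5.797×10³ m²/s².
v = 76.14 m/s.

v ≈ 76.1 m/s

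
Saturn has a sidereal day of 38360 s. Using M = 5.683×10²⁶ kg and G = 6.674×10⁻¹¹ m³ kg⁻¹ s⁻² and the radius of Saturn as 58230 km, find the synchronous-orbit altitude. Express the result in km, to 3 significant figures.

h_sync ≈ 54000 km

μ = GM = 6.674×10⁻¹¹ × 5.683×10²⁶ = 3.793×10¹⁶ m³/s².
A synchronous orbit has period T, so by Kepler's third law a = (μT²/4π²)^(1/3).
μT²/4π² = 3.793×10¹⁶ × (3.836×10⁴)² / 39.48 = 1.414×10²⁴ m³.
a = 1.122×10⁸ m = 1.1223×10⁵ km.
Altitude h = a − R = 1.1223×10⁵ − 58230 = 54003 km.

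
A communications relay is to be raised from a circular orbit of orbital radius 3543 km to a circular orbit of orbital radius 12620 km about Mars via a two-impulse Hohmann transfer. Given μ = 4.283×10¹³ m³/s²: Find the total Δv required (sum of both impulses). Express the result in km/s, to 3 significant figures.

Δv_total ≈ 1.49 km/s

r₁ = 3543 km = 3.543×10⁶ m.
r₂ = 12620 km = 1.262×10⁷ m.
Transfer ellipse a_t = (r₁ + r₂)/2 = 8.082×10⁶ m.
At r₁: circular v_c1 = √(μ/r₁) = 3477 m/s; transfer-periapsis v_p = √[μ(2/r₁ − 1/a_t)] = 4345 m/s.
Δv₁ = v_p − v_c1 = 868.0 m/s.
At r₂: circular v_c2 = √(μ/r₂) = 1842 m/s; transfer-apoapsis v_a = √[μ(2/r₂ − 1/a_t)] = 1220 m/s.
Δv₂ = v_c2 − v_a = 622.4 m/s.
Total Δv = Δv₁ + Δv₂ = 1490 m/s = 1.490 km/s.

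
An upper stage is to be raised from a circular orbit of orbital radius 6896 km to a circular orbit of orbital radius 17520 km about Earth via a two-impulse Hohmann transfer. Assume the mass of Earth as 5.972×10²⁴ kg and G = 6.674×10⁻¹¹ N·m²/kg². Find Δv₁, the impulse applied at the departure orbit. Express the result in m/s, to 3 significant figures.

Δv ≈ 1510 m/s

μ = GM = 6.674×10⁻¹¹ × 5.972×10²⁴ = 3.986×10¹⁴ m³/s².
r₁ = 6896 km = 6.896×10⁶ m.
r₂ = 17520 km = 1.752×10⁷ m.
Transfer ellipse a_t = (r₁ + r₂)/2 = 1.221×10⁷ m.
At r₁: circular v_c1 = √(μ/r₁) = 7602 m/s; transfer-perigee v_p = √[μ(2/r₁ − 1/a_t)] = 9107 m/s.
Δv₁ = v_p − v_c1 = 1505 m/s.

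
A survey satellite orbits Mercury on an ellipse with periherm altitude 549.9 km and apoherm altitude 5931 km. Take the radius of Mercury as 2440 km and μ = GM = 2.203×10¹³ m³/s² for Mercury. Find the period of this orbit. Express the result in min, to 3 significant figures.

T ≈ 302 min

r_p = 2440 + 549.9 = 2989.9 km = 2.9899×10⁶ m.
r_a = 2440 + 5931 = 8371.0 km = 8.3710×10⁶ m.
Semi-major axis a = (r_p + r_a)/2 = (2989.9 + 8371.0)/2 = 5680.4 km = 5.680×10⁶ m.
By Kepler's third law T = 2π√(a³/μ) = 2π × 2.884×10³ = 1.812×10⁴ s.
= 302.1 min.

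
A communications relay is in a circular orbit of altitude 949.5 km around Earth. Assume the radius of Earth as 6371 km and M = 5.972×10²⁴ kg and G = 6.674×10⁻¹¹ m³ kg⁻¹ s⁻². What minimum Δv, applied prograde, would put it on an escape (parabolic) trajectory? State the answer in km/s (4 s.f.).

μ = GM = 6.674×10⁻¹¹ × 5.972×10²⁴ = 3.986×10¹⁴ m³/s².
r = 6371 + 949.5 = 7320.5 km = 7.3205×10⁶ m.
Circular speed v_c = √(μ/r) = 7379 m/s.
Escape speed v_esc = √(2μ/r) = √2 × v_c = 10440 m/s.
Δv = v_esc − v_c = 3056 m/s = 3.056 km/s.

Δv ≈ 3.056 km/s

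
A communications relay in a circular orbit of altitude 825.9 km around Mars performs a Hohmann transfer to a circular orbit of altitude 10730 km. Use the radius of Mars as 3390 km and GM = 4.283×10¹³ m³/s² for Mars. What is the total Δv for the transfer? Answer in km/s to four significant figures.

r₁ = 3390 + 825.9 = 4215.9 km = 4.2159×10⁶ m.
r₂ = 3390 + 10730 = 14120 km = 1.4120×10⁷ m.
Transfer ellipse a_t = (r₁ + r₂)/2 = 9.168×10⁶ m.
At r₁: circular v_c1 = √(μ/r₁) = 3187 m/s; transfer-periapsis v_p = √[μ(2/r₁ − 1/a_t)] = 3956 m/s.
Δv₁ = v_p − v_c1 = 768.2 m/s.
At r₂: circular v_c2 = √(μ/r₂) = 1742 m/s; transfer-apoapsis v_a = √[μ(2/r₂ − 1/a_t)] = 1181 m/s.
Δv₂ = v_c2 − v_a = 560.6 m/s.
Total Δv = Δv₁ + Δv₂ = 1329 m/s = 1.329 km/s.

Δv_total ≈ 1.329 km/s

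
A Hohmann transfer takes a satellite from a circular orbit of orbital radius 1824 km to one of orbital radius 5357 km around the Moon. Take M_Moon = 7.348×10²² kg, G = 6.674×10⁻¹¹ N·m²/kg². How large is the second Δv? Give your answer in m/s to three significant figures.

Δv ≈ 275 m/s

μ = GM = 6.674×10⁻¹¹ × 7.348×10²² = 4.904×10¹² m³/s².
r₁ = 1824 km = 1.824×10⁶ m.
r₂ = 5357 km = 5.357×10⁶ m.
Transfer ellipse a_t = (r₁ + r₂)/2 = 3.590×10⁶ m.
At r₁: circular v_c1 = √(μ/r₁) = 1640 m/s; transfer-perilune v_p = √[μ(2/r₁ − 1/a_t)] = 2003 m/s.
At r₂: circular v_c2 = √(μ/r₂) = 956.8 m/s; transfer-apolune v_a = √[μ(2/r₂ − 1/a_t)] = 681.9 m/s.
Δv₂ = v_c2 − v_a = 274.8 m/s.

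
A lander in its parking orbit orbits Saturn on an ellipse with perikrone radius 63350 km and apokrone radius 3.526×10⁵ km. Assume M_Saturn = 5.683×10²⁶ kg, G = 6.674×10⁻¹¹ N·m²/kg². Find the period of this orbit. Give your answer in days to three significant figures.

T ≈ 1.12 days

μ = GM = 6.674×10⁻¹¹ × 5.683×10²⁶ = 3.793×10¹⁶ m³/s².
Semi-major axis a = (r_p + r_a)/2 = (63350 + 3.5260×10⁵)/2 = 2.0798×10⁵ km = 2.080×10⁸ m.
By Kepler's third law T = 2π√(a³/μ) = 2π × 1.540×10⁴ = 9.676×10⁴ s.
= 1.120 days.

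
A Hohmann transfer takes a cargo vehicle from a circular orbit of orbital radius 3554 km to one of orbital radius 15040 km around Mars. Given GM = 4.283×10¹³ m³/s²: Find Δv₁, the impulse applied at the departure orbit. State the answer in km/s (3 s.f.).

Δv ≈ 0.944 km/s

r₁ = 3554 km = 3.554×10⁶ m.
r₂ = 15040 km = 1.504×10⁷ m.
Transfer ellipse a_t = (r₁ + r₂)/2 = 9.297×10⁶ m.
At r₁: circular v_c1 = √(μ/r₁) = 3471 m/s; transfer-periapsis v_p = √[μ(2/r₁ − 1/a_t)] = 4415 m/s.
Δv₁ = v_p − v_c1 = 943.9 m/s.
= 0.9439 km/s.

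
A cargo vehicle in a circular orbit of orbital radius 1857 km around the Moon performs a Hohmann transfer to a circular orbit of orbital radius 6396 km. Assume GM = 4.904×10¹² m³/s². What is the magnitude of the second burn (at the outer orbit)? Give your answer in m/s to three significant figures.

r₁ = 1857 km = 1.857×10⁶ m.
r₂ = 6396 km = 6.396×10⁶ m.
Transfer ellipse a_t = (r₁ + r₂)/2 = 4.126×10⁶ m.
At r₁: circular v_c1 = √(μ/r₁) = 1625 m/s; transfer-perilune v_p = √[μ(2/r₁ − 1/a_t)] = 2023 m/s.
At r₂: circular v_c2 = √(μ/r₂) = 875.6 m/s; transfer-apolune v_a = √[μ(2/r₂ − 1/a_t)] = 587.4 m/s.
Δv₂ = v_c2 − v_a = 288.2 m/s.

Δv ≈ 288 m/s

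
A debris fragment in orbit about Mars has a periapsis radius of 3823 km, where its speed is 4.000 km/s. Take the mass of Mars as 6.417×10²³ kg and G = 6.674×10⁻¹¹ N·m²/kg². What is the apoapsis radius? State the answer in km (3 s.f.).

apoapsis radius ≈ 9550 km

μ = GM = 6.674×10⁻¹¹ × 6.417×10²³ = 4.283×10¹³ m³/s².
r_p = 3.823×10⁶ m.
Specific energy ε = v²/2 − μ/r = -3.202×10⁶ J/kg, so a = −μ/(2ε) = 6.687×10⁶ m.
The apsides satisfy r_p + r_a = 2a, so the apoapsis radius is 2a − r_p = 9.550×10⁶ m = 9550.1 km.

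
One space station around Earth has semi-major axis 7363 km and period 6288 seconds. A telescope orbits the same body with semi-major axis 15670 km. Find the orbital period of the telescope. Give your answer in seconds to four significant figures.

Kepler's third law: T² ∝ a³, so T₂ = T₁ (a₂/a₁)^(3/2).
a₂/a₁ = 2.128, (a₂/a₁)^(3/2) = 3.105.
T₂ = 6288 × 3.105 = 19520 seconds.

T₂ ≈ 19520 seconds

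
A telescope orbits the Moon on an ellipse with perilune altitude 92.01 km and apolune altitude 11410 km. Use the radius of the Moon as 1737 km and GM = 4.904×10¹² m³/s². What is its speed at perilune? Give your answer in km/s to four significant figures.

v ≈ 2.170 km/s

r_p = 1737 + 92.01 = 1829.0 km = 1.8290×10⁶ m.
r_a = 1737 + 11410 = 13147 km = 1.3147×10⁷ m.
Semi-major axis a = (r_p + r_a)/2 = 7488.0 km = 7.488×10⁶ m.
Vis-viva: v² = μ(2/r − 1/a) = 4.904×10¹² × (1.093×10⁻⁶ − 1.335×10⁻⁷) = 4.708×10⁶ m²/s².
v = 2170 m/s = 2.170 km/s.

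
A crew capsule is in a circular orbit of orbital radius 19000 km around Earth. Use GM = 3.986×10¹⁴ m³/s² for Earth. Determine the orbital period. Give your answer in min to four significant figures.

r = 19000 km = 1.900×10⁷ m.
Kepler's third law: T = 2π√(r³/μ) = 2π√((1.900×10⁷)³ / 3.986×10¹⁴).
r³/μ = 1.721×10⁷ s², so T = 2π × 4.148×10³ = 2.606×10⁴ s.
Converting: 2.606×10⁴ s ÷ 60.00 = 434.4 min.

T ≈ 434.4 min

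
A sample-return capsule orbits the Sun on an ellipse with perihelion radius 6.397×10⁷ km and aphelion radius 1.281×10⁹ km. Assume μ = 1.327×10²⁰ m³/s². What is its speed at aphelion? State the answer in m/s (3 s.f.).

Semi-major axis a = (r_p + r_a)/2 = 6.7248×10⁸ km = 6.725×10¹¹ m.
Vis-viva: v² = μ(2/r − 1/a) = 1.327×10²⁰ × (1.561×10⁻¹² − 1.487×10⁻¹²) = 9.854×10⁶ m²/s².
v = 3139 m/s.

v ≈ 3140 m/s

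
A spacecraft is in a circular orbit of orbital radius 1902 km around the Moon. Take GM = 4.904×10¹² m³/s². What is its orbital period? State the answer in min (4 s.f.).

r = 1902 km = 1.902×10⁶ m.
Kepler's third law: T = 2π√(r³/μ) = 2π√((1.902×10⁶)³ / 4.904×10¹²).
r³/μ = 1.403×10⁶ s², so T = 2π × 1.185×10³ = 7.443×10³ s.
Converting: 7.443×10³ s ÷ 60.00 = 124.0 min.

T ≈ 124.0 min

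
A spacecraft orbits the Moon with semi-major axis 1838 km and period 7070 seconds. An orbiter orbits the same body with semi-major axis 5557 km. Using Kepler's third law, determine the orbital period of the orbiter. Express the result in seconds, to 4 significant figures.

Kepler's third law: T² ∝ a³, so T₂ = T₁ (a₂/a₁)^(3/2).
a₂/a₁ = 3.023, (a₂/a₁)^(3/2) = 5.257.
T₂ = 7070 × 5.257 = 37170 seconds.

T₂ ≈ 37170 seconds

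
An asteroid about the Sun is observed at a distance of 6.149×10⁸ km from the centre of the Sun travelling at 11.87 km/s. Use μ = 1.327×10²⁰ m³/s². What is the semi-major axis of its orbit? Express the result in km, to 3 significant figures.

a ≈ 4.56×10⁸ km

r = 6.149×10¹¹ m.
Specific orbital energy ε = v²/2 − μ/r = (11870)²/2 − 1.327×10²⁰/6.149×10¹¹ = -1.454×10⁸ J/kg.
Since ε = −μ/(2a), a = −μ/(2ε) = 4.565×10¹¹ m = 4.5646×10⁸ km.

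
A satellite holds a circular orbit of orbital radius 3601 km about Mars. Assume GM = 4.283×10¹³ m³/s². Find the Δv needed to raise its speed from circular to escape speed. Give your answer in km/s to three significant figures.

r = 3601 km = 3.601×10⁶ m.
Circular speed v_c = √(μ/r) = 3449 m/s.
Escape speed v_esc = √(2μ/r) = √2 × v_c = 4877 m/s.
Δv = v_esc − v_c = 1429 m/s = 1.429 km/s.

Δv ≈ 1.43 km/s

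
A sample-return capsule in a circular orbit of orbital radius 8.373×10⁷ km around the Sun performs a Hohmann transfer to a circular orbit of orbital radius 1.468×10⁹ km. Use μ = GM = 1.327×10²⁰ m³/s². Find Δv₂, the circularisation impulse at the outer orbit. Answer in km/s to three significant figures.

r₁ = 8.373×10⁷ km = 8.373×10¹⁰ m.
r₂ = 1.468×10⁹ km = 1.468×10¹² m.
Transfer ellipse a_t = (r₁ + r₂)/2 = 7.759×10¹¹ m.
At r₁: circular v_c1 = √(μ/r₁) = 39810 m/s; transfer-perihelion v_p = √[μ(2/r₁ − 1/a_t)] = 54760 m/s.
At r₂: circular v_c2 = √(μ/r₂) = 9508 m/s; transfer-aphelion v_a = √[μ(2/r₂ − 1/a_t)] = 3123 m/s.
Δv₂ = v_c2 − v_a = 6384 m/s.
= 6.384 km/s.

Δv ≈ 6.38 km/s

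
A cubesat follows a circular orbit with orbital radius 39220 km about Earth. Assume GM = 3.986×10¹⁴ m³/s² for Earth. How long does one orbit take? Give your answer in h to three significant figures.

r = 39220 km = 3.922×10⁷ m.
Kepler's third law: T = 2π√(r³/μ) = 2π√((3.922×10⁷)³ / 3.986×10¹⁴).
r³/μ = 1.514×10⁸ s², so T = 2π × 1.230×10⁴ = 7.730×10⁴ s.
Converting: 7.730×10⁴ s ÷ 3600 = 21.47 h.

T ≈ 21.5 h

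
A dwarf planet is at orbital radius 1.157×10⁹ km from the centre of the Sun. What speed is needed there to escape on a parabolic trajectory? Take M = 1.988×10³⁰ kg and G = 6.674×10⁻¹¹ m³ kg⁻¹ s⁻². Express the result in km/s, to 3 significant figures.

μ = GM = 6.674×10⁻¹¹ × 1.988×10³⁰ = 1.327×10²⁰ m³/s².
r = 1.157×10⁹ km = 1.157×10¹² m.
Escape speed v_esc = √(2μ/r) = √(2 × 1.327×10²⁰ / 1.157×10¹²) = √(2.294×10⁸) = 15140 m/s.
= 15.14 km/s.

v_esc ≈ 15.1 km/s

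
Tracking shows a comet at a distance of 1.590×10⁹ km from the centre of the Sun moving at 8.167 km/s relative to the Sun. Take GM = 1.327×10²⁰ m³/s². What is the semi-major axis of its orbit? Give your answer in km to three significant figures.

r = 1.590×10¹² m.
Vis-viva rearranged: 1/a = 2/r − v²/μ = 1.258×10⁻¹² − 5.026×10⁻¹³ = 7.552×10⁻¹³ m⁻¹.
a = 1.324×10¹² m = 1.3241×10⁹ km.

a ≈ 1.32×10⁹ km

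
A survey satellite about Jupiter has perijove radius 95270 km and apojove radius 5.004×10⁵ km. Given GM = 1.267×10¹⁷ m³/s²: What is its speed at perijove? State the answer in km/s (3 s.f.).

Semi-major axis a = (r_p + r_a)/2 = 2.9784×10⁵ km = 2.978×10⁸ m.
Vis-viva: v² = μ(2/r − 1/a) = 1.267×10¹⁷ × (2.099×10⁻⁸ − 3.358×10⁻⁹) = 2.234×10⁹ m²/s².
v = 47270 m/s = 47.27 km/s.

v ≈ 47.3 km/s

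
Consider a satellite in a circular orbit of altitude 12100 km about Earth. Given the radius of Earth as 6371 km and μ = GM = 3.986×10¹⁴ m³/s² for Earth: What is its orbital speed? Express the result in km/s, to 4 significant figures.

v ≈ 4.645 km/s

r = 6371 + 12100 = 18471 km = 1.8471×10⁷ m.
For a circular orbit v = √(μ/r) = √(3.986×10¹⁴ / 1.847×10⁷) = √(2.158×10⁷) = 4645 m/s.
That is 4.645 km/s.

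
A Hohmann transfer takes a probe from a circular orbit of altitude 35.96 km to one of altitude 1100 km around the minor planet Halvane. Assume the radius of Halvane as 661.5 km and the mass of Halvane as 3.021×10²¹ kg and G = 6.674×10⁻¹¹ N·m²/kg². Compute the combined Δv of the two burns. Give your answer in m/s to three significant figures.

μ = GM = 6.674×10⁻¹¹ × 3.021×10²¹ = 2.016×10¹¹ m³/s².
r₁ = 661.5 + 35.96 = 697.46 km = 6.9746×10⁵ m.
r₂ = 661.5 + 1100 = 1761.5 km = 1.7615×10⁶ m.
Transfer ellipse a_t = (r₁ + r₂)/2 = 1.229×10⁶ m.
At r₁: circular v_c1 = √(μ/r₁) = 537.7 m/s; transfer-periapsis v_p = √[μ(2/r₁ − 1/a_t)] = 643.6 m/s.
Δv₁ = v_p − v_c1 = 105.9 m/s.
At r₂: circular v_c2 = √(μ/r₂) = 338.3 m/s; transfer-apoapsis v_a = √[μ(2/r₂ − 1/a_t)] = 254.8 m/s.
Δv₂ = v_c2 − v_a = 83.50 m/s.
Total Δv = Δv₁ + Δv₂ = 189.4 m/s.

Δv_total ≈ 189 m/s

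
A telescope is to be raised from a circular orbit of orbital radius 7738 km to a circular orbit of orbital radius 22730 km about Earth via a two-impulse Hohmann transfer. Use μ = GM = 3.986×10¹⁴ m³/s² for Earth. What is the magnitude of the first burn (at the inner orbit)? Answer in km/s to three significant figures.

Δv ≈ 1.59 km/s

r₁ = 7738 km = 7.738×10⁶ m.
r₂ = 22730 km = 2.273×10⁷ m.
Transfer ellipse a_t = (r₁ + r₂)/2 = 1.523×10⁷ m.
At r₁: circular v_c1 = √(μ/r₁) = 7177 m/s; transfer-perigee v_p = √[μ(2/r₁ − 1/a_t)] = 8767 m/s.
Δv₁ = v_p − v_c1 = 1590 m/s.
= 1.590 km/s.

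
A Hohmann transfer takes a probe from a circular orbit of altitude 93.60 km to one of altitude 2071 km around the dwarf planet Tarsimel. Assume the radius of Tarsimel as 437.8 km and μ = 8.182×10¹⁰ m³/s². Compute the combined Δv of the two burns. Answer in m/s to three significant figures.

Δv_total ≈ 186 m/s

r₁ = 437.8 + 93.60 = 531.40 km = 5.3140×10⁵ m.
r₂ = 437.8 + 2071 = 2508.8 km = 2.5088×10⁶ m.
Transfer ellipse a_t = (r₁ + r₂)/2 = 1.520×10⁶ m.
At r₁: circular v_c1 = √(μ/r₁) = 392.4 m/s; transfer-periapsis v_p = √[μ(2/r₁ − 1/a_t)] = 504.1 m/s.
Δv₁ = v_p − v_c1 = 111.7 m/s.
At r₂: circular v_c2 = √(μ/r₂) = 180.6 m/s; transfer-apoapsis v_a = √[μ(2/r₂ − 1/a_t)] = 106.8 m/s.
Δv₂ = v_c2 − v_a = 73.82 m/s.
Total Δv = Δv₁ + Δv₂ = 185.5 m/s.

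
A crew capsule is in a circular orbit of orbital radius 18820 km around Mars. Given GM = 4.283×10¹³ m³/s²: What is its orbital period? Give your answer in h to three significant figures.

T ≈ 21.8 h

r = 18820 km = 1.882×10⁷ m.
Kepler's third law: T = 2π√(r³/μ) = 2π√((1.882×10⁷)³ / 4.283×10¹³).
r³/μ = 1.556×10⁸ s², so T = 2π × 1.248×10⁴ = 7.839×10⁴ s.
Converting: 7.839×10⁴ s ÷ 3600 = 21.77 h.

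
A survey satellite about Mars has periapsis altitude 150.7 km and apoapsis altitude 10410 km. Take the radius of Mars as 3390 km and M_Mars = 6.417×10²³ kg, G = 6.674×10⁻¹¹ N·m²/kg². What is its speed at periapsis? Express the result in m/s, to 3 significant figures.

μ = GM = 6.674×10⁻¹¹ × 6.417×10²³ = 4.283×10¹³ m³/s².
r_p = 3390 + 150.7 = 3540.7 km = 3.5407×10⁶ m.
r_a = 3390 + 10410 = 13800 km = 1.3800×10⁷ m.
Semi-major axis a = (r_p + r_a)/2 = 8670.4 km = 8.670×10⁶ m.
Vis-viva: v² = μ(2/r − 1/a) = 4.283×10¹³ × (5.649×10⁻⁷ − 1.153×10⁻⁷) = 1.925×10⁷ m²/s².
v = 4388 m/s.

v ≈ 4390 m/s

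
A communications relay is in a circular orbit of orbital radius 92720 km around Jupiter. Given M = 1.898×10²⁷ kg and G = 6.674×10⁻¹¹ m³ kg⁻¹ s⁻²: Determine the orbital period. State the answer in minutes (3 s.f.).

μ = GM = 6.674×10⁻¹¹ × 1.898×10²⁷ = 1.267×10¹⁷ m³/s².
r = 92720 km = 9.272×10⁷ m.
Kepler's third law: T = 2π√(r³/μ) = 2π√((9.272×10⁷)³ / 1.267×10¹⁷).
r³/μ = 6.293×10⁶ s², so T = 2π × 2.509×10³ = 1.576×10⁴ s.
Converting: 1.576×10⁴ s ÷ 60.00 = 262.7 minutes.

T ≈ 263 minutes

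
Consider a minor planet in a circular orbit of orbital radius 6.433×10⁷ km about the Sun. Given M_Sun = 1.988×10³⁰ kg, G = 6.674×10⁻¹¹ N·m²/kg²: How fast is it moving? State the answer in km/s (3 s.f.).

μ = GM = 6.674×10⁻¹¹ × 1.988×10³⁰ = 1.327×10²⁰ m³/s².
r = 6.433×10⁷ km = 6.433×10¹⁰ m.
For a circular orbit v = √(μ/r) = √(1.327×10²⁰ / 6.433×10¹⁰) = √(2.062×10⁹) = 45410 m/s.
That is 45.41 km/s.

v ≈ 45.4 km/s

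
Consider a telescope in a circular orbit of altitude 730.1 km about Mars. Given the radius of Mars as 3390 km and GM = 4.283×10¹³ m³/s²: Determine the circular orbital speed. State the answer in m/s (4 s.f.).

v ≈ 3224 m/s

r = 3390 + 730.1 = 4120.1 km = 4.1201×10⁶ m.
For a circular orbit v = √(μ/r) = √(4.283×10¹³ / 4.120×10⁶) = √(1.040×10⁷) = 3224 m/s.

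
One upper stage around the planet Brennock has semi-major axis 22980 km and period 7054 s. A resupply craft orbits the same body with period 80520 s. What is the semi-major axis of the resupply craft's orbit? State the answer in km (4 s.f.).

Kepler's third law: a³ ∝ T², so a₂ = a₁ (T₂/T₁)^(2/3).
T₂/T₁ = 11.41, (T₂/T₁)^(2/3) = 5.070.
a₂ = 22980 × 5.070 = 1.165×10⁵ km.

a₂ ≈ 1.165×10⁵ km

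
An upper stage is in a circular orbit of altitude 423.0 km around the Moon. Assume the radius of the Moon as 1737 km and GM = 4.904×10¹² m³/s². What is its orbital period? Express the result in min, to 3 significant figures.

T ≈ 150 min

r = 1737 + 423.0 = 2160.0 km = 2.1600×10⁶ m.
Kepler's third law: T = 2π√(r³/μ) = 2π√((2.160×10⁶)³ / 4.904×10¹²).
r³/μ = 2.055×10⁶ s², so T = 2π × 1.434×10³ = 9.007×10³ s.
Converting: 9.007×10³ s ÷ 60.00 = 150.1 min.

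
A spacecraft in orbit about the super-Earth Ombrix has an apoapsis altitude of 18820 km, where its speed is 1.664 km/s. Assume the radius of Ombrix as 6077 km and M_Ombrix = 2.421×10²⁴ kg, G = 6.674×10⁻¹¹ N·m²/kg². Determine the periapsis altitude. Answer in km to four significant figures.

μ = GM = 6.674×10⁻¹¹ × 2.421×10²⁴ = 1.616×10¹⁴ m³/s².
r_a = 6077 + 18820 = 24897 km = 2.490×10⁷ m.
Specific energy ε = v²/2 − μ/r = -5.105×10⁶ J/kg, so a = −μ/(2ε) = 1.582×10⁷ m.
The apsides satisfy r_p + r_a = 2a, so the periapsis radius is 2a − r_a = 6.751×10⁶ m = 6751.4 km.
Periapsis altitude = 6751.4 − 6077 = 674.41 km.

periapsis altitude ≈ 674.4 km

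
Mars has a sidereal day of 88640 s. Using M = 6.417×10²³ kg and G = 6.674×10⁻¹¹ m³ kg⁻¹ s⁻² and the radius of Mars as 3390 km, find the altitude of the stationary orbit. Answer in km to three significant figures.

h_sync ≈ 17000 km

μ = GM = 6.674×10⁻¹¹ × 6.417×10²³ = 4.283×10¹³ m³/s².
A synchronous orbit has period T, so by Kepler's third law a = (μT²/4π²)^(1/3).
μT²/4π² = 4.283×10¹³ × (8.864×10⁴)² / 39.48 = 8.524×10²¹ m³.
a = 2.043×10⁷ m = 20427 km.
Altitude h = a − R = 20427 − 3390 = 17037 km.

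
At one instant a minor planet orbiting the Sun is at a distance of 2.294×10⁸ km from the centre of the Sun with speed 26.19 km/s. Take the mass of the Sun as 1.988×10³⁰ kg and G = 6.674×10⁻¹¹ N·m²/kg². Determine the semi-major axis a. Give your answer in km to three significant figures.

μ = GM = 6.674×10⁻¹¹ × 1.988×10³⁰ = 1.327×10²⁰ m³/s².
r = 2.294×10¹¹ m.
Specific orbital energy ε = v²/2 − μ/r = (26190)²/2 − 1.327×10²⁰/2.294×10¹¹ = -2.354×10⁸ J/kg.
Since ε = −μ/(2a), a = −μ/(2ε) = 2.818×10¹¹ m = 2.8180×10⁸ km.

a ≈ 2.82×10⁸ km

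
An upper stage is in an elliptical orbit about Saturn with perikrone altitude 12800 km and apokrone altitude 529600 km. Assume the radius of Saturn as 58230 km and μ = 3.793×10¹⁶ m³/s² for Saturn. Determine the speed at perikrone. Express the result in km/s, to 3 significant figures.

r_p = 58230 + 12800 = 71030 km = 7.1030×10⁷ m.
r_a = 58230 + 529600 = 587830 km = 5.8783×10⁸ m.
Semi-major axis a = (r_p + r_a)/2 = 3.2943×10⁵ km = 3.294×10⁸ m.
Vis-viva: v² = μ(2/r − 1/a) = 3.793×10¹⁶ × (2.816×10⁻⁸ − 3.036×10⁻⁹) = 9.529×10⁸ m²/s².
v = 30870 m/s = 30.87 km/s.

v ≈ 30.9 km/s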